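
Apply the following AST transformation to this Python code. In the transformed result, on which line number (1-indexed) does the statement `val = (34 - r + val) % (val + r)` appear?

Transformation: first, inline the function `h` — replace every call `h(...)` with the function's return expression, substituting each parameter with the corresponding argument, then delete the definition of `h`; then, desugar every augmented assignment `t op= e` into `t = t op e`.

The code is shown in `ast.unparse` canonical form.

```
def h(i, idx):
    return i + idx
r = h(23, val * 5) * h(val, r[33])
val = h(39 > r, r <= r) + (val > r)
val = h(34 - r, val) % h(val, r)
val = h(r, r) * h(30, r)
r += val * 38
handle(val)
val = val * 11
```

3

Transformed code:
r = (23 + val * 5) * (val + r[33])
val = (39 > r) + (r <= r) + (val > r)
val = (34 - r + val) % (val + r)
val = (r + r) * (30 + r)
r = r + val * 38
handle(val)
val = val * 11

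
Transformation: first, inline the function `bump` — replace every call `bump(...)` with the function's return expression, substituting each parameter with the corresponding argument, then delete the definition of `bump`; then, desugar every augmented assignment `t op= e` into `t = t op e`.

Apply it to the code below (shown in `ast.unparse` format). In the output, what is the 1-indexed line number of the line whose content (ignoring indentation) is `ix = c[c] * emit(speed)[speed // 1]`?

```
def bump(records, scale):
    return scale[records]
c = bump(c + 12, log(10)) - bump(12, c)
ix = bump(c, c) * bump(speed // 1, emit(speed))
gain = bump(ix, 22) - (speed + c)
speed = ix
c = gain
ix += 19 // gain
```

Transformed code:
c = log(10)[c + 12] - c[12]
ix = c[c] * emit(speed)[speed // 1]
gain = 22[ix] - (speed + c)
speed = ix
c = gain
ix = ix + 19 // gain

2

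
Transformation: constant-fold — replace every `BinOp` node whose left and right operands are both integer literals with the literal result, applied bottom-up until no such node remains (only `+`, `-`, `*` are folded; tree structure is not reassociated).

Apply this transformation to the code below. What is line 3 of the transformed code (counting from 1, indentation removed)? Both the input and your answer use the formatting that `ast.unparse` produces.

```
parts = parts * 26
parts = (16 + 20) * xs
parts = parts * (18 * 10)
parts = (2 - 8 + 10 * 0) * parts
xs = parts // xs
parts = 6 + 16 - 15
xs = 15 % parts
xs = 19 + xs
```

Transformed code:
parts = parts * 26
parts = 36 * xs
parts = parts * 180
parts = -6 * parts
xs = parts // xs
parts = 7
xs = 15 % parts
xs = 19 + xs

parts = parts * 180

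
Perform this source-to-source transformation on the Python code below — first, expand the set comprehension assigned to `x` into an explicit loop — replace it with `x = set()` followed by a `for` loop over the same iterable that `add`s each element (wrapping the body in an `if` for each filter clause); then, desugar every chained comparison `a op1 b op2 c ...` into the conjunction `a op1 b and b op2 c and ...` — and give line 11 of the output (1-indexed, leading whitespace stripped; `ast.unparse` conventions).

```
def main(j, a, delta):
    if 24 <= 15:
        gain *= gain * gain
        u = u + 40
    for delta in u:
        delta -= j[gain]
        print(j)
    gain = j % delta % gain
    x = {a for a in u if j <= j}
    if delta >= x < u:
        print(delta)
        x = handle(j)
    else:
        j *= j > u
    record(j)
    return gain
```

Transformed code:
def main(j, a, delta):
    if 24 <= 15:
        gain *= gain * gain
        u = u + 40
    for delta in u:
        delta -= j[gain]
        print(j)
    gain = j % delta % gain
    x = set()
    for a in u:
        if j <= j:
            x.add(a)
    if delta >= x and x < u:
        print(delta)
        x = handle(j)
    else:
        j *= j > u
    record(j)
    return gain

if j <= j:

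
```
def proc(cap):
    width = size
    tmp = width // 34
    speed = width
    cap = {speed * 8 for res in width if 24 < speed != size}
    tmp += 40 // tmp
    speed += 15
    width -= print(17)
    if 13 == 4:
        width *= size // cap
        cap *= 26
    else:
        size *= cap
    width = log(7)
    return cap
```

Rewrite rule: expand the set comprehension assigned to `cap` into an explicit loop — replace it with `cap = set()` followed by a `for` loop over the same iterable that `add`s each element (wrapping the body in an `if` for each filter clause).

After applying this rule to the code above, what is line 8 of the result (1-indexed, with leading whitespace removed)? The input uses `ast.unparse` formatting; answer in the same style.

cap.add(speed * 8)

Transformed code:
def proc(cap):
    width = size
    tmp = width // 34
    speed = width
    cap = set()
    for res in width:
        if 24 < speed != size:
            cap.add(speed * 8)
    tmp += 40 // tmp
    speed += 15
    width -= print(17)
    if 13 == 4:
        width *= size // cap
        cap *= 26
    else:
        size *= cap
    width = log(7)
    return cap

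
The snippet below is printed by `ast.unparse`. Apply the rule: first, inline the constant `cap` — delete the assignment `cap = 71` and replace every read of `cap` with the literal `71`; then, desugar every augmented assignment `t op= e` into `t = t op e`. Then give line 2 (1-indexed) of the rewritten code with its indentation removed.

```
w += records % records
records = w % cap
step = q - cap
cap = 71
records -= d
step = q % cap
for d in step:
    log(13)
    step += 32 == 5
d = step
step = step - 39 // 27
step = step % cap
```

Transformed code:
w = w + records % records
records = w % 71
step = q - 71
records = records - d
step = q % 71
for d in step:
    log(13)
    step = step + (32 == 5)
d = step
step = step - 39 // 27
step = step % 71

records = w % 71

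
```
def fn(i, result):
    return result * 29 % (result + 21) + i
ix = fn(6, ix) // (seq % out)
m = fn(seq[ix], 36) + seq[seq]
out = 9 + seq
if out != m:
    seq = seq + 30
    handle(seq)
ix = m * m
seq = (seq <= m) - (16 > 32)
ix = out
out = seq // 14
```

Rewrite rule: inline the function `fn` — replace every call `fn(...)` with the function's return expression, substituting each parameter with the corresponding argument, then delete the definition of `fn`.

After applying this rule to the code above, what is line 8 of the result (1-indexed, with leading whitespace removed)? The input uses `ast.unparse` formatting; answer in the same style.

seq = (seq <= m) - (16 > 32)

Transformed code:
ix = (ix * 29 % (ix + 21) + 6) // (seq % out)
m = 36 * 29 % (36 + 21) + seq[ix] + seq[seq]
out = 9 + seq
if out != m:
    seq = seq + 30
    handle(seq)
ix = m * m
seq = (seq <= m) - (16 > 32)
ix = out
out = seq // 14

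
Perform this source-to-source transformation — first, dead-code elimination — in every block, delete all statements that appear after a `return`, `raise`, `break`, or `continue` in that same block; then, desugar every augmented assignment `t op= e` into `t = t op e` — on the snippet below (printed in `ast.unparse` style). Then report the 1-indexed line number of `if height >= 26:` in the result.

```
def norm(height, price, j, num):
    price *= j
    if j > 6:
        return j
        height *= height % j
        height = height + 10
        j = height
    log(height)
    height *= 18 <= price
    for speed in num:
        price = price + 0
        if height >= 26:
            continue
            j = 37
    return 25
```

9

Transformed code:
def norm(height, price, j, num):
    price = price * j
    if j > 6:
        return j
    log(height)
    height = height * (18 <= price)
    for speed in num:
        price = price + 0
        if height >= 26:
            continue
    return 25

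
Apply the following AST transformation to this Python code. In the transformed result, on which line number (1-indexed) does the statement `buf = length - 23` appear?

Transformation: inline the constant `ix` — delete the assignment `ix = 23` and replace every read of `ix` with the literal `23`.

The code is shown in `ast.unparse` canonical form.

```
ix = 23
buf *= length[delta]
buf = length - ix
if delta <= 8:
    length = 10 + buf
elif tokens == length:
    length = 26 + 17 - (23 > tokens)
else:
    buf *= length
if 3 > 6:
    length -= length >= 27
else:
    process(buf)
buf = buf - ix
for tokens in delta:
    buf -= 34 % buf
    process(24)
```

2

Transformed code:
buf *= length[delta]
buf = length - 23
if delta <= 8:
    length = 10 + buf
elif tokens == length:
    length = 26 + 17 - (23 > tokens)
else:
    buf *= length
if 3 > 6:
    length -= length >= 27
else:
    process(buf)
buf = buf - 23
for tokens in delta:
    buf -= 34 % buf
    process(24)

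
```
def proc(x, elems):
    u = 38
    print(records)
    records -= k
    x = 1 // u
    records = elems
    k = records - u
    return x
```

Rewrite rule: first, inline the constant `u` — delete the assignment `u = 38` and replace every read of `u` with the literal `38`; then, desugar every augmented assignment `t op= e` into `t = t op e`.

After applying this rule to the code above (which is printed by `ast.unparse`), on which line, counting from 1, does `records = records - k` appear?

Transformed code:
def proc(x, elems):
    print(records)
    records = records - k
    x = 1 // 38
    records = elems
    k = records - 38
    return x

3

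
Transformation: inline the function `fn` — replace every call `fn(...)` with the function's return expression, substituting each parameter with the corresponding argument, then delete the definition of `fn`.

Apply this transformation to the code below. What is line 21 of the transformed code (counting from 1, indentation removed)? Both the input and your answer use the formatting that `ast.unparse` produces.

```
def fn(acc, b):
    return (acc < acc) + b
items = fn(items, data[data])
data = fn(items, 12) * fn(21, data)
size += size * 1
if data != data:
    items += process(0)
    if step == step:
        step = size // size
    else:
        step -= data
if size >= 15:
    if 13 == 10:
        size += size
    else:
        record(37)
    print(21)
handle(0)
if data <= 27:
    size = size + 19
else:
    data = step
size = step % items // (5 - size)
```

Transformed code:
items = (items < items) + data[data]
data = ((items < items) + 12) * ((21 < 21) + data)
size += size * 1
if data != data:
    items += process(0)
    if step == step:
        step = size // size
    else:
        step -= data
if size >= 15:
    if 13 == 10:
        size += size
    else:
        record(37)
    print(21)
handle(0)
if data <= 27:
    size = size + 19
else:
    data = step
size = step % items // (5 - size)

size = step % items // (5 - size)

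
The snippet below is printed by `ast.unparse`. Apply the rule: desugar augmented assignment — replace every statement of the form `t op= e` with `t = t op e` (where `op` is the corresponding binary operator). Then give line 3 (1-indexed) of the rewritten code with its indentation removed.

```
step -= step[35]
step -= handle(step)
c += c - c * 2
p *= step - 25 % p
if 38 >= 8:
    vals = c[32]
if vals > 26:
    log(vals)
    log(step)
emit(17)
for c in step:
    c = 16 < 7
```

c = c + (c - c * 2)

Transformed code:
step = step - step[35]
step = step - handle(step)
c = c + (c - c * 2)
p = p * (step - 25 % p)
if 38 >= 8:
    vals = c[32]
if vals > 26:
    log(vals)
    log(step)
emit(17)
for c in step:
    c = 16 < 7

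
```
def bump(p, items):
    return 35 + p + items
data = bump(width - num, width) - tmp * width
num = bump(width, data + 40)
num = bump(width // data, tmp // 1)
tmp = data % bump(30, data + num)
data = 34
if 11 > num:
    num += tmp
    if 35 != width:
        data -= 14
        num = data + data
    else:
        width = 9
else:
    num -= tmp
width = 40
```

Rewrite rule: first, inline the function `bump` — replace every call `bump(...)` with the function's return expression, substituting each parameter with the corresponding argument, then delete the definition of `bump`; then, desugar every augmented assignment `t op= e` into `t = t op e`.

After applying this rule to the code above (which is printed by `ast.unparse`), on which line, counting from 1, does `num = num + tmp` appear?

7

Transformed code:
data = 35 + (width - num) + width - tmp * width
num = 35 + width + (data + 40)
num = 35 + width // data + tmp // 1
tmp = data % (35 + 30 + (data + num))
data = 34
if 11 > num:
    num = num + tmp
    if 35 != width:
        data = data - 14
        num = data + data
    else:
        width = 9
else:
    num = num - tmp
width = 40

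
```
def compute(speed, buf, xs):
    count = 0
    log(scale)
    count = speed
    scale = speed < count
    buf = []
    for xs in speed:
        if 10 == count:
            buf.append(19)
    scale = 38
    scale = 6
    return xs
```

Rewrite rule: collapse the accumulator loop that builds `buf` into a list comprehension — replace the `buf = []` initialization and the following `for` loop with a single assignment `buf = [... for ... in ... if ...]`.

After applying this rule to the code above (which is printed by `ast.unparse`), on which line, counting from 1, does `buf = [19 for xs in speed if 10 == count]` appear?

6

Transformed code:
def compute(speed, buf, xs):
    count = 0
    log(scale)
    count = speed
    scale = speed < count
    buf = [19 for xs in speed if 10 == count]
    scale = 38
    scale = 6
    return xs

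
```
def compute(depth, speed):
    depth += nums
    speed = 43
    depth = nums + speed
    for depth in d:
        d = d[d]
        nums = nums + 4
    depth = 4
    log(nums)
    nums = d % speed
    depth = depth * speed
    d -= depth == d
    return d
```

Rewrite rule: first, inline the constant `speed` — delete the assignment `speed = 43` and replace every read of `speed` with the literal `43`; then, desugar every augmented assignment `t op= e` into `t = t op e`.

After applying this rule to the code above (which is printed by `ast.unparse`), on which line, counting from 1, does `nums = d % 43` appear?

Transformed code:
def compute(depth, speed):
    depth = depth + nums
    depth = nums + 43
    for depth in d:
        d = d[d]
        nums = nums + 4
    depth = 4
    log(nums)
    nums = d % 43
    depth = depth * 43
    d = d - (depth == d)
    return d

9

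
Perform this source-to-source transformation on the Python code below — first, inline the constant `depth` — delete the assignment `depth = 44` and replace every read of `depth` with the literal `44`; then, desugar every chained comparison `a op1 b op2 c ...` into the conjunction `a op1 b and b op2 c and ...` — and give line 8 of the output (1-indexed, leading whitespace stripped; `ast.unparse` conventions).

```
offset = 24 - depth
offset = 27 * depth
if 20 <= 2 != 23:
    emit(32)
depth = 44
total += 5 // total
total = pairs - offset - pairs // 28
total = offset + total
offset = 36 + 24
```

offset = 36 + 24

Transformed code:
offset = 24 - 44
offset = 27 * 44
if 20 <= 2 and 2 != 23:
    emit(32)
total += 5 // total
total = pairs - offset - pairs // 28
total = offset + total
offset = 36 + 24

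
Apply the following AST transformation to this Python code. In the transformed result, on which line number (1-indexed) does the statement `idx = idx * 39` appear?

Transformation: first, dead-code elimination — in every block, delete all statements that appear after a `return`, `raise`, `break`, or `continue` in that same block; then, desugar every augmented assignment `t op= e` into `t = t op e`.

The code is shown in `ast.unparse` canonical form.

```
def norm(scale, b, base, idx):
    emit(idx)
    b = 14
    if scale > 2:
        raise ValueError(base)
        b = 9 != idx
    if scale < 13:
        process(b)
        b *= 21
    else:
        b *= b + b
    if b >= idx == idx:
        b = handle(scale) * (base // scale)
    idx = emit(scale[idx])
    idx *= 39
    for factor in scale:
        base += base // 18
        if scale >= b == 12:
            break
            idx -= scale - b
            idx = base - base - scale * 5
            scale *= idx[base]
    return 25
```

Transformed code:
def norm(scale, b, base, idx):
    emit(idx)
    b = 14
    if scale > 2:
        raise ValueError(base)
    if scale < 13:
        process(b)
        b = b * 21
    else:
        b = b * (b + b)
    if b >= idx == idx:
        b = handle(scale) * (base // scale)
    idx = emit(scale[idx])
    idx = idx * 39
    for factor in scale:
        base = base + base // 18
        if scale >= b == 12:
            break
    return 25

14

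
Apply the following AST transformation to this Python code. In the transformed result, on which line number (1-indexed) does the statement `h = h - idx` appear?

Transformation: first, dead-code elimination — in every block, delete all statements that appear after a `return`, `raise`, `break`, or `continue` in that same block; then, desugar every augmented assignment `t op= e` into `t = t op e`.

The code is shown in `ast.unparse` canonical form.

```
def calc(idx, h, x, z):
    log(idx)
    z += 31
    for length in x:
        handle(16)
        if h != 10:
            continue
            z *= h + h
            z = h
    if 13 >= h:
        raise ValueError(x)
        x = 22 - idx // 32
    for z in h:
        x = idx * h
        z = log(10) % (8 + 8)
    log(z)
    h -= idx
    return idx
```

Transformed code:
def calc(idx, h, x, z):
    log(idx)
    z = z + 31
    for length in x:
        handle(16)
        if h != 10:
            continue
    if 13 >= h:
        raise ValueError(x)
    for z in h:
        x = idx * h
        z = log(10) % (8 + 8)
    log(z)
    h = h - idx
    return idx

14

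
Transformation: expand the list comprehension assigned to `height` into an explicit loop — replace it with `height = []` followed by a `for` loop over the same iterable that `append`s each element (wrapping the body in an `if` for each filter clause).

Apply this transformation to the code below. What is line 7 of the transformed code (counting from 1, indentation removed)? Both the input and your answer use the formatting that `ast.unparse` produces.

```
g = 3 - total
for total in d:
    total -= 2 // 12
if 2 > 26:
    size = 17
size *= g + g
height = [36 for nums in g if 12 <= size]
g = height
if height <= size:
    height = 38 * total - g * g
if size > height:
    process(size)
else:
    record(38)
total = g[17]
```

Transformed code:
g = 3 - total
for total in d:
    total -= 2 // 12
if 2 > 26:
    size = 17
size *= g + g
height = []
for nums in g:
    if 12 <= size:
        height.append(36)
g = height
if height <= size:
    height = 38 * total - g * g
if size > height:
    process(size)
else:
    record(38)
total = g[17]

height = []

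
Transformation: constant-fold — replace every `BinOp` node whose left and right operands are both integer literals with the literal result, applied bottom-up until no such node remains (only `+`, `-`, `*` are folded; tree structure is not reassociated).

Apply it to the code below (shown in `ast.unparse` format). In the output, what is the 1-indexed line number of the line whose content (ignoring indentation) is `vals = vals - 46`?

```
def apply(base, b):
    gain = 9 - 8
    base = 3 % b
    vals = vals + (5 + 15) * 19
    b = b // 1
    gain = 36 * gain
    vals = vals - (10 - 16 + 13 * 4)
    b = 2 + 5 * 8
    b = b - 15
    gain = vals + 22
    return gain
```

7

Transformed code:
def apply(base, b):
    gain = 1
    base = 3 % b
    vals = vals + 380
    b = b // 1
    gain = 36 * gain
    vals = vals - 46
    b = 42
    b = b - 15
    gain = vals + 22
    return gain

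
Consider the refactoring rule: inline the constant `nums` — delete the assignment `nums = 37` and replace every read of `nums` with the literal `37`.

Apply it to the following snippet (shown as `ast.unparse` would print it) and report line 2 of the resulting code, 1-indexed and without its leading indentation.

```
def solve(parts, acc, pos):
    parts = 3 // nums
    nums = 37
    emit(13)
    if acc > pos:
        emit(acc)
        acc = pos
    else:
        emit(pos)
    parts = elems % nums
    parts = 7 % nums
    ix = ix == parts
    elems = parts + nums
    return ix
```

parts = 3 // 37

Transformed code:
def solve(parts, acc, pos):
    parts = 3 // 37
    emit(13)
    if acc > pos:
        emit(acc)
        acc = pos
    else:
        emit(pos)
    parts = elems % 37
    parts = 7 % 37
    ix = ix == parts
    elems = parts + 37
    return ix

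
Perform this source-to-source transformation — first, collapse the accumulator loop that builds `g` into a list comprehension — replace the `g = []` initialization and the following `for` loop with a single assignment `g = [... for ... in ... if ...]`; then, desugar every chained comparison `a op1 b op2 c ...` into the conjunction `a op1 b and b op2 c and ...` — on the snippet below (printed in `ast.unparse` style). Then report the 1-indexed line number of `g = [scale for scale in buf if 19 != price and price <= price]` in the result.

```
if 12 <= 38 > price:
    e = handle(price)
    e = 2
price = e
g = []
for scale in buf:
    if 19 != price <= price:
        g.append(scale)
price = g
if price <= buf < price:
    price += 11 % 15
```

5

Transformed code:
if 12 <= 38 and 38 > price:
    e = handle(price)
    e = 2
price = e
g = [scale for scale in buf if 19 != price and price <= price]
price = g
if price <= buf and buf < price:
    price += 11 % 15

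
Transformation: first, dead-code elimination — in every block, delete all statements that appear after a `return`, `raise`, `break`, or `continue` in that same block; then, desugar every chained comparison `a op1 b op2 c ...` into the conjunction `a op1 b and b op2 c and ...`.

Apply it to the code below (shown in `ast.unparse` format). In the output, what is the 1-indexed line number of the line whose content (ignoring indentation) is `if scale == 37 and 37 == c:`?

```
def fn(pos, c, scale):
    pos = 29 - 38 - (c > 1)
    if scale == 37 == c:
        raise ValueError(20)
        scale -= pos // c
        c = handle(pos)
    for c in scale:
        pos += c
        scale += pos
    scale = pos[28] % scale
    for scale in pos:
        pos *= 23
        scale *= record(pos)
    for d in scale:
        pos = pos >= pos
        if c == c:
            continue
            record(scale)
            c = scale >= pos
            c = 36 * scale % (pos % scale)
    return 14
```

Transformed code:
def fn(pos, c, scale):
    pos = 29 - 38 - (c > 1)
    if scale == 37 and 37 == c:
        raise ValueError(20)
    for c in scale:
        pos += c
        scale += pos
    scale = pos[28] % scale
    for scale in pos:
        pos *= 23
        scale *= record(pos)
    for d in scale:
        pos = pos >= pos
        if c == c:
            continue
    return 14

3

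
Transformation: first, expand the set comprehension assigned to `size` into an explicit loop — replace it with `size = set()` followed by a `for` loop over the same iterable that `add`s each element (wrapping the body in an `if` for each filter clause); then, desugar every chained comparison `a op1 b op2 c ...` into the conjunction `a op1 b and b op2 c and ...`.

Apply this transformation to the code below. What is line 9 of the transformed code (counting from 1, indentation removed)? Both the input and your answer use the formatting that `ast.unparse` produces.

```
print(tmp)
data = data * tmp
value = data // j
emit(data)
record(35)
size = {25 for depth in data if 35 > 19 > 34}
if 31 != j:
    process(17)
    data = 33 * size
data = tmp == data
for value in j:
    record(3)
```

Transformed code:
print(tmp)
data = data * tmp
value = data // j
emit(data)
record(35)
size = set()
for depth in data:
    if 35 > 19 and 19 > 34:
        size.add(25)
if 31 != j:
    process(17)
    data = 33 * size
data = tmp == data
for value in j:
    record(3)

size.add(25)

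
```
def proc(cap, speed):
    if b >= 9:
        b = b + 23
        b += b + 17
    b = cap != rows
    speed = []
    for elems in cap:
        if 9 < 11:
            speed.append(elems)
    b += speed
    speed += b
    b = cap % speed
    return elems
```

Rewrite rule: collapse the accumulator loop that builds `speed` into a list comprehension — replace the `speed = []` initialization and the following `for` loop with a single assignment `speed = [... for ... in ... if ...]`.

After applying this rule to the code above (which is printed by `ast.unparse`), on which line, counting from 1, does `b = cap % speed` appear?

Transformed code:
def proc(cap, speed):
    if b >= 9:
        b = b + 23
        b += b + 17
    b = cap != rows
    speed = [elems for elems in cap if 9 < 11]
    b += speed
    speed += b
    b = cap % speed
    return elems

9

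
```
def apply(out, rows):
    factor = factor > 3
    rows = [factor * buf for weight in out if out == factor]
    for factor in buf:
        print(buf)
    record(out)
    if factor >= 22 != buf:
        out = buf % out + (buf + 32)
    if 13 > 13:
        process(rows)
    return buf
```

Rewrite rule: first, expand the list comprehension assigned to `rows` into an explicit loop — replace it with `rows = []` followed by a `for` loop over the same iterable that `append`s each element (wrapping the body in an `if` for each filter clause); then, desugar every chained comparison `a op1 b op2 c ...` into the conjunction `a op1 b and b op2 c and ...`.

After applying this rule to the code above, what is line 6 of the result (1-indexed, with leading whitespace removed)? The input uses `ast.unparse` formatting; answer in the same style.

rows.append(factor * buf)

Transformed code:
def apply(out, rows):
    factor = factor > 3
    rows = []
    for weight in out:
        if out == factor:
            rows.append(factor * buf)
    for factor in buf:
        print(buf)
    record(out)
    if factor >= 22 and 22 != buf:
        out = buf % out + (buf + 32)
    if 13 > 13:
        process(rows)
    return buf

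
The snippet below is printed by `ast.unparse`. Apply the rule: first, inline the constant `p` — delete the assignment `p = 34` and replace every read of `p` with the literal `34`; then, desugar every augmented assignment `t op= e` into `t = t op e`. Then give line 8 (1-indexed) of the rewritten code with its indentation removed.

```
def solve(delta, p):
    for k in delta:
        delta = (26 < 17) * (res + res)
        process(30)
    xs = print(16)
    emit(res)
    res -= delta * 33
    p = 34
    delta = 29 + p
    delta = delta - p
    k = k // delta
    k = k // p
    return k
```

delta = 29 + 34

Transformed code:
def solve(delta, p):
    for k in delta:
        delta = (26 < 17) * (res + res)
        process(30)
    xs = print(16)
    emit(res)
    res = res - delta * 33
    delta = 29 + 34
    delta = delta - 34
    k = k // delta
    k = k // 34
    return k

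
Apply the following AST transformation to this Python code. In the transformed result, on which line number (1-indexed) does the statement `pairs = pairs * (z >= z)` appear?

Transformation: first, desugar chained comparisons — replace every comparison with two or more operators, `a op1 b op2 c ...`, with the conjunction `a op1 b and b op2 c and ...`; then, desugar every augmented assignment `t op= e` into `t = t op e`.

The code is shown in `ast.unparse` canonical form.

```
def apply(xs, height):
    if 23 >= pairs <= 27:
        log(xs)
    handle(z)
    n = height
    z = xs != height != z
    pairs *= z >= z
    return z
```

Transformed code:
def apply(xs, height):
    if 23 >= pairs and pairs <= 27:
        log(xs)
    handle(z)
    n = height
    z = xs != height and height != z
    pairs = pairs * (z >= z)
    return z

7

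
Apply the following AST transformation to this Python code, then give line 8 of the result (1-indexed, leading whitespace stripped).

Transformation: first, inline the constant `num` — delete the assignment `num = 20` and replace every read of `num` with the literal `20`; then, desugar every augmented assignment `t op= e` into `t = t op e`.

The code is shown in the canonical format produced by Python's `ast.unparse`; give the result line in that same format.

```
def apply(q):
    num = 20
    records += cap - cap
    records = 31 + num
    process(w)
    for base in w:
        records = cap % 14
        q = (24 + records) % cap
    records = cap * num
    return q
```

Transformed code:
def apply(q):
    records = records + (cap - cap)
    records = 31 + 20
    process(w)
    for base in w:
        records = cap % 14
        q = (24 + records) % cap
    records = cap * 20
    return q

records = cap * 20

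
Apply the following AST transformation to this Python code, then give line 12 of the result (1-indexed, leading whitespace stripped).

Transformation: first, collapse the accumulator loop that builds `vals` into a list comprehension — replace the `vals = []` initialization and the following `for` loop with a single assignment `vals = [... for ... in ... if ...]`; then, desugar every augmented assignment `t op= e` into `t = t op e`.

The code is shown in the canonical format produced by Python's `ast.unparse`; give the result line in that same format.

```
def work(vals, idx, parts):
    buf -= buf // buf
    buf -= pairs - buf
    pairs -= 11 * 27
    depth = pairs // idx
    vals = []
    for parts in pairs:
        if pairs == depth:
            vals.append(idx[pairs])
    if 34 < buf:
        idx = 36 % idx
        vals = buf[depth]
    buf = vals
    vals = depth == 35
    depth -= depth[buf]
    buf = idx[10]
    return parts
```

Transformed code:
def work(vals, idx, parts):
    buf = buf - buf // buf
    buf = buf - (pairs - buf)
    pairs = pairs - 11 * 27
    depth = pairs // idx
    vals = [idx[pairs] for parts in pairs if pairs == depth]
    if 34 < buf:
        idx = 36 % idx
        vals = buf[depth]
    buf = vals
    vals = depth == 35
    depth = depth - depth[buf]
    buf = idx[10]
    return parts

depth = depth - depth[buf]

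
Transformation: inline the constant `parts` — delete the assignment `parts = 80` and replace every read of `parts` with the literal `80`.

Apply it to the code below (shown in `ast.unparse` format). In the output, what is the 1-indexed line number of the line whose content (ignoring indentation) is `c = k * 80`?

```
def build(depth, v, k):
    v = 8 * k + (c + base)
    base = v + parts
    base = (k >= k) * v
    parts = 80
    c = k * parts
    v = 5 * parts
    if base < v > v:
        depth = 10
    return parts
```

5

Transformed code:
def build(depth, v, k):
    v = 8 * k + (c + base)
    base = v + 80
    base = (k >= k) * v
    c = k * 80
    v = 5 * 80
    if base < v > v:
        depth = 10
    return 80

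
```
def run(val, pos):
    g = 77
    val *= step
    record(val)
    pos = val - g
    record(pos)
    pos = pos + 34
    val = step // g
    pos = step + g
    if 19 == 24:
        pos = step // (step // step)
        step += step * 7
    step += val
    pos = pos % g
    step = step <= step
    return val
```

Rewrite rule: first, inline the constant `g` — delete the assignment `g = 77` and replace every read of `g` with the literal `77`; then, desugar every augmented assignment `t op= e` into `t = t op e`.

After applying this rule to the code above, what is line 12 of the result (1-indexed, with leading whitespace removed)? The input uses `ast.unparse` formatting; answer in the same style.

Transformed code:
def run(val, pos):
    val = val * step
    record(val)
    pos = val - 77
    record(pos)
    pos = pos + 34
    val = step // 77
    pos = step + 77
    if 19 == 24:
        pos = step // (step // step)
        step = step + step * 7
    step = step + val
    pos = pos % 77
    step = step <= step
    return val

step = step + val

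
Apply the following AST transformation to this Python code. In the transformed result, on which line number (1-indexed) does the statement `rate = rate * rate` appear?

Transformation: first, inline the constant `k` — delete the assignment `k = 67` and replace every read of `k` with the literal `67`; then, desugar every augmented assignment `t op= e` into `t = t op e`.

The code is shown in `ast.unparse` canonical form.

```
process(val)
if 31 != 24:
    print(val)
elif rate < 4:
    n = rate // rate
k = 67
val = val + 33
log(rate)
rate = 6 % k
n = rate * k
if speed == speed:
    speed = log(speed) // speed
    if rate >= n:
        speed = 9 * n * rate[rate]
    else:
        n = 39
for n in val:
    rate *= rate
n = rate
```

Transformed code:
process(val)
if 31 != 24:
    print(val)
elif rate < 4:
    n = rate // rate
val = val + 33
log(rate)
rate = 6 % 67
n = rate * 67
if speed == speed:
    speed = log(speed) // speed
    if rate >= n:
        speed = 9 * n * rate[rate]
    else:
        n = 39
for n in val:
    rate = rate * rate
n = rate

17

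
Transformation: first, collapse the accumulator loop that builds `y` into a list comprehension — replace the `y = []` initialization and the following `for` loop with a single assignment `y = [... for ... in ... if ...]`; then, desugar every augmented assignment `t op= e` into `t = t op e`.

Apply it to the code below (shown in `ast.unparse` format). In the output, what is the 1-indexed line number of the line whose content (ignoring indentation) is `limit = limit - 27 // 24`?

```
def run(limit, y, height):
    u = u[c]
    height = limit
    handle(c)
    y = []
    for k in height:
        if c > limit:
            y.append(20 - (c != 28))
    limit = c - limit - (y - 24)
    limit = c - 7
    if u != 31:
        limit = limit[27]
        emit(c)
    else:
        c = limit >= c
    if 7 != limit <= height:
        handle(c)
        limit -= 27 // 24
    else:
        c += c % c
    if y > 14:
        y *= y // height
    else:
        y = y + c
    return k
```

15

Transformed code:
def run(limit, y, height):
    u = u[c]
    height = limit
    handle(c)
    y = [20 - (c != 28) for k in height if c > limit]
    limit = c - limit - (y - 24)
    limit = c - 7
    if u != 31:
        limit = limit[27]
        emit(c)
    else:
        c = limit >= c
    if 7 != limit <= height:
        handle(c)
        limit = limit - 27 // 24
    else:
        c = c + c % c
    if y > 14:
        y = y * (y // height)
    else:
        y = y + c
    return k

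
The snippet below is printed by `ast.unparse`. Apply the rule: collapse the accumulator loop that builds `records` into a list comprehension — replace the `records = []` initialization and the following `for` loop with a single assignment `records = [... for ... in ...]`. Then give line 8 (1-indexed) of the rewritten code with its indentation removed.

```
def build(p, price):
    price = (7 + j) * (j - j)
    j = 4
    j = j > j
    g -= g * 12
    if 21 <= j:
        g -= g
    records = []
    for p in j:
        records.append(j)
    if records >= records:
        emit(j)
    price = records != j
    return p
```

Transformed code:
def build(p, price):
    price = (7 + j) * (j - j)
    j = 4
    j = j > j
    g -= g * 12
    if 21 <= j:
        g -= g
    records = [j for p in j]
    if records >= records:
        emit(j)
    price = records != j
    return p

records = [j for p in j]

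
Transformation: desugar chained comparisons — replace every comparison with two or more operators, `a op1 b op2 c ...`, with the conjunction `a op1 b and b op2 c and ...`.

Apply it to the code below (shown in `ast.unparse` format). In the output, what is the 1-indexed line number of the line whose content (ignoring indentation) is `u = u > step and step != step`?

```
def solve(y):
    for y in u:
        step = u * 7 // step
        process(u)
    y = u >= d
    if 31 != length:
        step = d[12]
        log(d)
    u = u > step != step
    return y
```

9

Transformed code:
def solve(y):
    for y in u:
        step = u * 7 // step
        process(u)
    y = u >= d
    if 31 != length:
        step = d[12]
        log(d)
    u = u > step and step != step
    return y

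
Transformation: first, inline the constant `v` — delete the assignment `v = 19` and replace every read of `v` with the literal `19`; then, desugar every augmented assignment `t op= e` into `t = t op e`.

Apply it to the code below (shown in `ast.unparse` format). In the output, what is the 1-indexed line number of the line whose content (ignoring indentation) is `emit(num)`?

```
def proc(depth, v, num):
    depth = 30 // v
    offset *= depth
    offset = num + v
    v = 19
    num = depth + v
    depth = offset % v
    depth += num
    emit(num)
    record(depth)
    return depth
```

8

Transformed code:
def proc(depth, v, num):
    depth = 30 // 19
    offset = offset * depth
    offset = num + 19
    num = depth + 19
    depth = offset % 19
    depth = depth + num
    emit(num)
    record(depth)
    return depth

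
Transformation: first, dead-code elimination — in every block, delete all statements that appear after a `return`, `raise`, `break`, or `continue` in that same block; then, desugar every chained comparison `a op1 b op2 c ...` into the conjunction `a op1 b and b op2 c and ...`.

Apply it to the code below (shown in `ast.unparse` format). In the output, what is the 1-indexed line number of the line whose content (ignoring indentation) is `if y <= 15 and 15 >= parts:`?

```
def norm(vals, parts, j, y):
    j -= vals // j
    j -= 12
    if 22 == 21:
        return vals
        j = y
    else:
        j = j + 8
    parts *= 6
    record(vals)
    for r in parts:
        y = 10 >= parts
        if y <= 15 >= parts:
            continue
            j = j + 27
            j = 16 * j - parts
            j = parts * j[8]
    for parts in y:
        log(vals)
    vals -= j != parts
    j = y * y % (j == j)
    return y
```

Transformed code:
def norm(vals, parts, j, y):
    j -= vals // j
    j -= 12
    if 22 == 21:
        return vals
    else:
        j = j + 8
    parts *= 6
    record(vals)
    for r in parts:
        y = 10 >= parts
        if y <= 15 and 15 >= parts:
            continue
    for parts in y:
        log(vals)
    vals -= j != parts
    j = y * y % (j == j)
    return y

12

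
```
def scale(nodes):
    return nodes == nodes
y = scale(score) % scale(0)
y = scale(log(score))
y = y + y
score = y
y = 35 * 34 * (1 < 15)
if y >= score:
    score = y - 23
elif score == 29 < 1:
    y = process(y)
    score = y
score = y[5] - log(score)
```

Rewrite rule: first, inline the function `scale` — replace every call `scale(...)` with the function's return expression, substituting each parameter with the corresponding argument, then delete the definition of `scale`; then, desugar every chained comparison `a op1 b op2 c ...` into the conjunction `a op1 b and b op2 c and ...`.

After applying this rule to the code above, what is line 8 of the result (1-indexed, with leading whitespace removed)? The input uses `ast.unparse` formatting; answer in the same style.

Transformed code:
y = (score == score) % (0 == 0)
y = log(score) == log(score)
y = y + y
score = y
y = 35 * 34 * (1 < 15)
if y >= score:
    score = y - 23
elif score == 29 and 29 < 1:
    y = process(y)
    score = y
score = y[5] - log(score)

elif score == 29 and 29 < 1:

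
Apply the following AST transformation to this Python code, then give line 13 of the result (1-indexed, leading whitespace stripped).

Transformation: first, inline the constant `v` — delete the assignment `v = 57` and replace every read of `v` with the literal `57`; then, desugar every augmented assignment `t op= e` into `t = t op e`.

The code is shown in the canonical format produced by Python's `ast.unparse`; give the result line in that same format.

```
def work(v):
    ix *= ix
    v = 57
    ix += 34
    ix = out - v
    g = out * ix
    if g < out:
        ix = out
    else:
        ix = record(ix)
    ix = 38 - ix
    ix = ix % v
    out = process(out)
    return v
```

return 57

Transformed code:
def work(v):
    ix = ix * ix
    ix = ix + 34
    ix = out - 57
    g = out * ix
    if g < out:
        ix = out
    else:
        ix = record(ix)
    ix = 38 - ix
    ix = ix % 57
    out = process(out)
    return 57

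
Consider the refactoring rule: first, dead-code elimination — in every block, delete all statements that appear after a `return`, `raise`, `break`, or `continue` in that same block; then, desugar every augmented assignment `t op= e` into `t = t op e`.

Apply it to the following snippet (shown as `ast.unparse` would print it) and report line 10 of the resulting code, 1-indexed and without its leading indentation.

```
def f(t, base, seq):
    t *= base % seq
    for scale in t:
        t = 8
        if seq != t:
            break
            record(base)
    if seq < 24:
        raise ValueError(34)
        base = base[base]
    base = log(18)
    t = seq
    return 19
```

Transformed code:
def f(t, base, seq):
    t = t * (base % seq)
    for scale in t:
        t = 8
        if seq != t:
            break
    if seq < 24:
        raise ValueError(34)
    base = log(18)
    t = seq
    return 19

t = seq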